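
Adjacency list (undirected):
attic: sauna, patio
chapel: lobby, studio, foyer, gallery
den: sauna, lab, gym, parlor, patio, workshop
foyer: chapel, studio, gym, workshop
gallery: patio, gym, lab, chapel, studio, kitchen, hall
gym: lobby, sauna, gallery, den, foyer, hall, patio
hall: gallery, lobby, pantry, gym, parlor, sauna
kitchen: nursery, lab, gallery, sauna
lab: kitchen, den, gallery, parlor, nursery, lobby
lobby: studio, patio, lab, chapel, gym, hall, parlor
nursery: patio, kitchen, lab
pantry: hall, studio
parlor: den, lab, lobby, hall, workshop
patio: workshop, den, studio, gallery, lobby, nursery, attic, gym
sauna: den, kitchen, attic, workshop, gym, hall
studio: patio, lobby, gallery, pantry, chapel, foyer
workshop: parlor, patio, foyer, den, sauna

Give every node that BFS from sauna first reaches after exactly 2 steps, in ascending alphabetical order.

Level 0: sauna
Level 1: attic, den, gym, hall, kitchen, workshop
Level 2: foyer, gallery, lab, lobby, nursery, pantry, parlor, patio
Level 3: chapel, studio

foyer, gallery, lab, lobby, nursery, pantry, parlor, patio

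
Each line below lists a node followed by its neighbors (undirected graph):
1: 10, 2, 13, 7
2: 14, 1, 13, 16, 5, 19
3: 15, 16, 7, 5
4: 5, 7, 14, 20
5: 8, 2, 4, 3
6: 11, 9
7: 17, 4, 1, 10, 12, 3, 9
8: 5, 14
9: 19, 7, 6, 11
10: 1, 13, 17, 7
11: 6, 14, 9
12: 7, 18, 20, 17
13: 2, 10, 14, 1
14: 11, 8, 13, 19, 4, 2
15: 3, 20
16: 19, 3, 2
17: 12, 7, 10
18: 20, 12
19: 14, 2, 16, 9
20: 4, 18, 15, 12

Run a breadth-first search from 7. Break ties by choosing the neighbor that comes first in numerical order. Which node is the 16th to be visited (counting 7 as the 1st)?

Visit 7; enqueue 1, 3, 4, 9, 10, 12, 17 → queue [1, 3, 4, 9, 10, 12, 17]
Visit 1; enqueue 2, 13 → queue [3, 4, 9, 10, 12, 17, 2, 13]
Visit 3; enqueue 5, 15, 16 → queue [4, 9, 10, 12, 17, 2, 13, 5, 15, 16]
Visit 4; enqueue 14, 20 → queue [9, 10, 12, 17, 2, 13, 5, 15, 16, 14, 20]
Visit 9; enqueue 6, 11, 19 → queue [10, 12, 17, 2, 13, 5, 15, 16, 14, 20, 6, 11, 19]
Visit 10 → queue [12, 17, 2, 13, 5, 15, 16, 14, 20, 6, 11, 19]
Visit 12; enqueue 18 → queue [17, 2, 13, 5, 15, 16, 14, 20, 6, 11, 19, 18]
Visit 17 → queue [2, 13, 5, 15, 16, 14, 20, 6, 11, 19, 18]
Visit 2 → queue [13, 5, 15, 16, 14, 20, 6, 11, 19, 18]
Visit 13 → queue [5, 15, 16, 14, 20, 6, 11, 19, 18]
Visit 5; enqueue 8 → queue [15, 16, 14, 20, 6, 11, 19, 18, 8]
Visit 15 → queue [16, 14, 20, 6, 11, 19, 18, 8]
Visit 16 → queue [14, 20, 6, 11, 19, 18, 8]
Visit 14 → queue [20, 6, 11, 19, 18, 8]
Visit 20 → queue [6, 11, 19, 18, 8]
Visit 6 → queue [11, 19, 18, 8]
Visit 11 → queue [19, 18, 8]
Visit 19 → queue [18, 8]
Visit 18 → queue [8]
Visit 8 → queue []

Visit order: 7, 1, 3, 4, 9, 10, 12, 17, 2, 13, 5, 15, 16, 14, 20, 6, 11, 19, 18, 8

6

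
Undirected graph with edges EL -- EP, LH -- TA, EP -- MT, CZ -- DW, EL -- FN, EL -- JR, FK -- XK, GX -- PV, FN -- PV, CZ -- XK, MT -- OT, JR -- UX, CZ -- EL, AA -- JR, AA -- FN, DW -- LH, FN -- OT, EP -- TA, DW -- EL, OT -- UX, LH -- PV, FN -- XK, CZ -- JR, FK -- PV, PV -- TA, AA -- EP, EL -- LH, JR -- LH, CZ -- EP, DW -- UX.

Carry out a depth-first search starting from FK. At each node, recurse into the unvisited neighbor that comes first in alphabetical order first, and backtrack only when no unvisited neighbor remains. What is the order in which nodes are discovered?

Visit FK
FK → PV
PV → FN
FN → AA
AA → EP
EP → CZ
CZ → DW
DW → EL
EL → JR
JR → LH
LH → TA
JR → UX
UX → OT
OT → MT
CZ → XK
PV → GX

FK, PV, FN, AA, EP, CZ, DW, EL, JR, LH, TA, UX, OT, MT, XK, GX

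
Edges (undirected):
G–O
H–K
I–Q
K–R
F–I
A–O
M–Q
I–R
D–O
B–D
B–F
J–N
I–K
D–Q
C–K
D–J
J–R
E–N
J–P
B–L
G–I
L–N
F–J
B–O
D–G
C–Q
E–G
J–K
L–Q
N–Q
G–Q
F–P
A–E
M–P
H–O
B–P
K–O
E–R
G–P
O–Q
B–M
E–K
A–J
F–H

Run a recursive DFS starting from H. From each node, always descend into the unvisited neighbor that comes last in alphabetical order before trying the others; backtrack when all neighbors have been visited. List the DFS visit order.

Visit H
H → O
O → Q
Q → N
N → L
L → B
B → P
P → M
P → J
J → R
R → K
K → I
I → G
G → E
E → A
G → D
I → F
K → C

H, O, Q, N, L, B, P, M, J, R, K, I, G, E, A, D, F, C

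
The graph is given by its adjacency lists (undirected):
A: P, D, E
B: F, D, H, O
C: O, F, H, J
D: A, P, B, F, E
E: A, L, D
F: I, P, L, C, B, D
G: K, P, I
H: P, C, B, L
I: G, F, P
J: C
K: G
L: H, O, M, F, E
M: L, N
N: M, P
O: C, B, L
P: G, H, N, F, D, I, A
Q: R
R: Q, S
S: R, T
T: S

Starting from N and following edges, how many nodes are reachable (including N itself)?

16

BFS from N visits: N, M, P, L, A, D, F, G, H, I, E, O, B, C, K, J
Reachable nodes: 16 of 20 total.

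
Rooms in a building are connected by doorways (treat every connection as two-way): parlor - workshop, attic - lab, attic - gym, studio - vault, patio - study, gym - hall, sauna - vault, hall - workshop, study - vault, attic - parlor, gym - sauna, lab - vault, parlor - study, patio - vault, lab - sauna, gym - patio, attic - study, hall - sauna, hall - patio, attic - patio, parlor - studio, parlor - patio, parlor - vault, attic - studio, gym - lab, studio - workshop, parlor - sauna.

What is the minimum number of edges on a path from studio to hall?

2

Level 0: studio
Level 1: attic, parlor, vault, workshop
Level 2: gym, hall, lab, patio, sauna, study
hall first appears at level 2.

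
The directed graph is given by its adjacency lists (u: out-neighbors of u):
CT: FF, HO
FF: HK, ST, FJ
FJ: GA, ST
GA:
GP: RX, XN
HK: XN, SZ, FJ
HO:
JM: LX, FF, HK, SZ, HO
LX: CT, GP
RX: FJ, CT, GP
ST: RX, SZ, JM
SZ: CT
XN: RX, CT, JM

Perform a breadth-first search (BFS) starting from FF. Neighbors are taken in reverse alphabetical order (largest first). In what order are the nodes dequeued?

Visit FF; enqueue ST, HK, FJ → queue [ST, HK, FJ]
Visit ST; enqueue SZ, RX, JM → queue [HK, FJ, SZ, RX, JM]
Visit HK; enqueue XN → queue [FJ, SZ, RX, JM, XN]
Visit FJ; enqueue GA → queue [SZ, RX, JM, XN, GA]
Visit SZ; enqueue CT → queue [RX, JM, XN, GA, CT]
Visit RX; enqueue GP → queue [JM, XN, GA, CT, GP]
Visit JM; enqueue LX, HO → queue [XN, GA, CT, GP, LX, HO]
Visit XN → queue [GA, CT, GP, LX, HO]
Visit GA → queue [CT, GP, LX, HO]
Visit CT → queue [GP, LX, HO]
Visit GP → queue [LX, HO]
Visit LX → queue [HO]
Visit HO → queue []

FF, ST, HK, FJ, SZ, RX, JM, XN, GA, CT, GP, LX, HO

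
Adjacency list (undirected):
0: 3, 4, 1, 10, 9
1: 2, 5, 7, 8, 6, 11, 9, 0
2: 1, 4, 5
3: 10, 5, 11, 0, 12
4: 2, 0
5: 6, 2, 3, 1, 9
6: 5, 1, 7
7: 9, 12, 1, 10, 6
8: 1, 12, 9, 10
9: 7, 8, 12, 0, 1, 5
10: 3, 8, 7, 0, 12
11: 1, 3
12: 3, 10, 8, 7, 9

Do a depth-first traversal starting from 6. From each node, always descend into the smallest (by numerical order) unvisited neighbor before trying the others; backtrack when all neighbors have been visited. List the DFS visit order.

6 -> 1 -> 0 -> 3 -> 5 -> 2 -> 4 -> 9 -> 7 -> 10 -> 8 -> 12 -> 11

Visit 6
6 → 1
1 → 0
0 → 3
3 → 5
5 → 2
2 → 4
5 → 9
9 → 7
7 → 10
10 → 8
8 → 12
3 → 11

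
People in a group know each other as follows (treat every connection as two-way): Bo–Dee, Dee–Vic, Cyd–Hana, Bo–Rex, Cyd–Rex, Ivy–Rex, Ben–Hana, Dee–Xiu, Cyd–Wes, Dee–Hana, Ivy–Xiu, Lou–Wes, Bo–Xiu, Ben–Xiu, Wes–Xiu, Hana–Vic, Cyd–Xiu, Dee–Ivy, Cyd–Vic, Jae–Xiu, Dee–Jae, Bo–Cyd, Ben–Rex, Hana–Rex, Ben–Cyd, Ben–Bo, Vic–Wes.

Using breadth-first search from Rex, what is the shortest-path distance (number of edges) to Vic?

Level 0: Rex
Level 1: Ben, Bo, Cyd, Hana, Ivy
Level 2: Dee, Vic, Wes, Xiu
Level 3: Jae, Lou
Vic first appears at level 2.

2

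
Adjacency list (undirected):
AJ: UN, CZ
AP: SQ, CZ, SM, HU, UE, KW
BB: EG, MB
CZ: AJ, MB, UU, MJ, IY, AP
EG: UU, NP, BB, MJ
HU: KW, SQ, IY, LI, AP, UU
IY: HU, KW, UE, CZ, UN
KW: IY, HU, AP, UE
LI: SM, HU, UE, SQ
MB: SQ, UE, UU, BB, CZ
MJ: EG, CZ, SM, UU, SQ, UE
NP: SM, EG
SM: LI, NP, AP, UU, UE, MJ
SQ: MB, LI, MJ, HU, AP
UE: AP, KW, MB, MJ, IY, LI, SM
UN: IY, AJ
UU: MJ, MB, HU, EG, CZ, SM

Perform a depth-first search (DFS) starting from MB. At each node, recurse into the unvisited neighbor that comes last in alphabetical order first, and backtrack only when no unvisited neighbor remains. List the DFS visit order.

MB, UU, SM, UE, MJ, SQ, LI, HU, KW, IY, UN, AJ, CZ, AP, EG, NP, BB

Visit MB
MB → UU
UU → SM
SM → UE
UE → MJ
MJ → SQ
SQ → LI
LI → HU
HU → KW
KW → IY
IY → UN
UN → AJ
AJ → CZ
CZ → AP
MJ → EG
EG → NP
EG → BB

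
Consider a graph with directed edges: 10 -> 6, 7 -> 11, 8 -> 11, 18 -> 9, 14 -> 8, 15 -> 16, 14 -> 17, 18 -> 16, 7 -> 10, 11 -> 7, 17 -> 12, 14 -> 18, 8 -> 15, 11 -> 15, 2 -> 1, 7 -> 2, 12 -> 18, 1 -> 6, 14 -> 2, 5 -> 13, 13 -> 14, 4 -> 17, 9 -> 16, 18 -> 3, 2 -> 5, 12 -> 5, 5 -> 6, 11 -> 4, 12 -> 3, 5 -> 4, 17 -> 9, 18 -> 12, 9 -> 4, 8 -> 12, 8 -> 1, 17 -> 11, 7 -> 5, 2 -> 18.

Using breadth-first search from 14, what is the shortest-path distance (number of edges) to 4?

Level 0: 14
Level 1: 2, 8, 17, 18
Level 2: 1, 3, 5, 9, 11, 12, 15, 16
Level 3: 4, 6, 7, 13
Level 4: 10
4 first appears at level 3.

3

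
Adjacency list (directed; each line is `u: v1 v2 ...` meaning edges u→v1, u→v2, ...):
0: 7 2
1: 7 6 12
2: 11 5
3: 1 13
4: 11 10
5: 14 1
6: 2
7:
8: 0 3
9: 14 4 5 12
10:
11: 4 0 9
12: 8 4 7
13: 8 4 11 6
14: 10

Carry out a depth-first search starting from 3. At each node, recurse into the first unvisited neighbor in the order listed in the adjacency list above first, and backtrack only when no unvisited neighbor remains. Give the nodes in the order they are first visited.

3, 1, 7, 6, 2, 11, 4, 10, 0, 9, 14, 5, 12, 8, 13

Visit 3
3 → 1
1 → 7
1 → 6
6 → 2
2 → 11
11 → 4
4 → 10
11 → 0
11 → 9
9 → 14
9 → 5
9 → 12
12 → 8
3 → 13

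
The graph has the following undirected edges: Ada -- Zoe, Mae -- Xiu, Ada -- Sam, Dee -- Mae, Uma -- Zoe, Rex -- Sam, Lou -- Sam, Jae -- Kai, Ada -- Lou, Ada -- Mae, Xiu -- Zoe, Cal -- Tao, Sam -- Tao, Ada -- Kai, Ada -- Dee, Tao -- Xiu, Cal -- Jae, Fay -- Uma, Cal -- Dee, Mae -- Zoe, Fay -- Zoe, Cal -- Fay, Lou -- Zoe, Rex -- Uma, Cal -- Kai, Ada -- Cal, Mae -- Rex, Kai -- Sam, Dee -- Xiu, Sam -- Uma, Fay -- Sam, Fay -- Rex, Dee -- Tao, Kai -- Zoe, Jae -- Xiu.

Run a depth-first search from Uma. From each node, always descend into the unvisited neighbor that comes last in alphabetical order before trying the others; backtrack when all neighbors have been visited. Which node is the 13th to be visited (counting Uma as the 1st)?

Visit Uma
Uma → Zoe
Zoe → Xiu
Xiu → Tao
Tao → Sam
Sam → Rex
Rex → Mae
Mae → Dee
Dee → Cal
Cal → Kai
Kai → Jae
Kai → Ada
Ada → Lou
Cal → Fay

Visit order: Uma, Zoe, Xiu, Tao, Sam, Rex, Mae, Dee, Cal, Kai, Jae, Ada, Lou, Fay

Lou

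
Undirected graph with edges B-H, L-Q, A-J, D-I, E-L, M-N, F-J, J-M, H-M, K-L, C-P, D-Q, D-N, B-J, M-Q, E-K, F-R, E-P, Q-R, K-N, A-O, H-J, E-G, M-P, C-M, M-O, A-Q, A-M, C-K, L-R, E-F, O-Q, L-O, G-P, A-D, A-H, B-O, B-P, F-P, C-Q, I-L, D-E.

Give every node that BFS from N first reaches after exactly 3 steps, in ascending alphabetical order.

B, F, G, R

Level 0: N
Level 1: D, K, M
Level 2: A, C, E, H, I, J, L, O, P, Q
Level 3: B, F, G, R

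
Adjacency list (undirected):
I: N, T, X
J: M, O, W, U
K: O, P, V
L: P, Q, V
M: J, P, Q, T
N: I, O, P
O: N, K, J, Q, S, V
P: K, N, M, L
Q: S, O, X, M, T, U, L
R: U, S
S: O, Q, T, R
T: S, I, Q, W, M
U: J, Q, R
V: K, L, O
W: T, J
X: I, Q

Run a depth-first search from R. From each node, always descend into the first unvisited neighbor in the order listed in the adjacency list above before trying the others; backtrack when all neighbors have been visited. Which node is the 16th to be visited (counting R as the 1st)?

Visit R
R → U
U → J
J → M
M → P
P → K
K → O
O → N
N → I
I → T
T → S
S → Q
Q → X
Q → L
L → V
T → W

Visit order: R, U, J, M, P, K, O, N, I, T, S, Q, X, L, V, W

W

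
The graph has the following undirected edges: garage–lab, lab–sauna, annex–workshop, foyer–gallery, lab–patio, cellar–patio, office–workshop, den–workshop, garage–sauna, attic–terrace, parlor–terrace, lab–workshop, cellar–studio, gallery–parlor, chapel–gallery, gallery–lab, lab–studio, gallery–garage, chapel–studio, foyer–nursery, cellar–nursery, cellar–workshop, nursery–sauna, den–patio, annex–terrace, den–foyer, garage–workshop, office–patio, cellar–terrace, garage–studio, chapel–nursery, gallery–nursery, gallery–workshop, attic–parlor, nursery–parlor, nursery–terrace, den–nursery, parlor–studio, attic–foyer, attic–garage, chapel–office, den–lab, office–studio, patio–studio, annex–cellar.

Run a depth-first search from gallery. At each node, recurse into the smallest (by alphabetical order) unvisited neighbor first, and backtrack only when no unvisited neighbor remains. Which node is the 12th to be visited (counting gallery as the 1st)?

Visit gallery
gallery → chapel
chapel → nursery
nursery → cellar
cellar → annex
annex → terrace
terrace → attic
attic → foyer
foyer → den
den → lab
lab → garage
garage → sauna
garage → studio
studio → office
office → patio
office → workshop
studio → parlor

Visit order: gallery, chapel, nursery, cellar, annex, terrace, attic, foyer, den, lab, garage, sauna, studio, office, patio, workshop, parlor

sauna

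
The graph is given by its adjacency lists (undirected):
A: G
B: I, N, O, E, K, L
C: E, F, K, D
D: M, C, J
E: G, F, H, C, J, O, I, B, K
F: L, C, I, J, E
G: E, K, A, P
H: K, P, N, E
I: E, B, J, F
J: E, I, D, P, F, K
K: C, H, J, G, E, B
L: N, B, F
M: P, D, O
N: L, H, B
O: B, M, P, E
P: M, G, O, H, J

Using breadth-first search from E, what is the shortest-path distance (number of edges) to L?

Level 0: E
Level 1: B, C, F, G, H, I, J, K, O
Level 2: A, D, L, M, N, P
L first appears at level 2.

2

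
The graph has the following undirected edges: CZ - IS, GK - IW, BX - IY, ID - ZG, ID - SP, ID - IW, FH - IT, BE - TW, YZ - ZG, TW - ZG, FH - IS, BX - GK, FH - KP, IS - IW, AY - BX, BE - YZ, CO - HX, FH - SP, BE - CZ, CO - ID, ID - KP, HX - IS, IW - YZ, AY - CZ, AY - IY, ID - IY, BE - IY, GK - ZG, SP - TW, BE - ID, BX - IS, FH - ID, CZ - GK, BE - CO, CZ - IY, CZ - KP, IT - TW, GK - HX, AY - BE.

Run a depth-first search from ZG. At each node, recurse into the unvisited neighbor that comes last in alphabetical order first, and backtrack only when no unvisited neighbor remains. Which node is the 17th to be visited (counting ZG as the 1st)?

AY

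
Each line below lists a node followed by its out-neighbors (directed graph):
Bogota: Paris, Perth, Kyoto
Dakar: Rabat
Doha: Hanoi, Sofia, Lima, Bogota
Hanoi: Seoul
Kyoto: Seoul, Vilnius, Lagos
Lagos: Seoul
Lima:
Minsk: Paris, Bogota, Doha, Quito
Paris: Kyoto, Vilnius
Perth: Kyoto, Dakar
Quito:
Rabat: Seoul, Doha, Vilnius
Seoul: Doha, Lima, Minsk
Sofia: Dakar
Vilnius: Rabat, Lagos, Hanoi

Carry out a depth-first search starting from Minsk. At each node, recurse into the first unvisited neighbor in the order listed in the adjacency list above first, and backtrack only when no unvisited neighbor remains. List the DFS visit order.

Visit Minsk
Minsk → Paris
Paris → Kyoto
Kyoto → Seoul
Seoul → Doha
Doha → Hanoi
Doha → Sofia
Sofia → Dakar
Dakar → Rabat
Rabat → Vilnius
Vilnius → Lagos
Doha → Lima
Doha → Bogota
Bogota → Perth
Minsk → Quito

Minsk, Paris, Kyoto, Seoul, Doha, Hanoi, Sofia, Dakar, Rabat, Vilnius, Lagos, Lima, Bogota, Perth, Quito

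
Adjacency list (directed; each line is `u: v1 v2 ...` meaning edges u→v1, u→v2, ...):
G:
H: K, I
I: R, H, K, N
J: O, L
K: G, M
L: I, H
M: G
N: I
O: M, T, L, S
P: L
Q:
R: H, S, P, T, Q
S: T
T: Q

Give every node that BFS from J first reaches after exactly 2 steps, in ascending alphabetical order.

H, I, M, S, T

Level 0: J
Level 1: L, O
Level 2: H, I, M, S, T
Level 3: G, K, N, Q, R
Level 4: P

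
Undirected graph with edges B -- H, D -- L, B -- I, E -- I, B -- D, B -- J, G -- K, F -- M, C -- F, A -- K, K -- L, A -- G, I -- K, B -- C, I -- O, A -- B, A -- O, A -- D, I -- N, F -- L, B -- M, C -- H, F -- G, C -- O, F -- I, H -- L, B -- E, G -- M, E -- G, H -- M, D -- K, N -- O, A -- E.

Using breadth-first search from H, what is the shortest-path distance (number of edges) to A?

Level 0: H
Level 1: B, C, L, M
Level 2: A, D, E, F, G, I, J, K, O
Level 3: N
A first appears at level 2.

2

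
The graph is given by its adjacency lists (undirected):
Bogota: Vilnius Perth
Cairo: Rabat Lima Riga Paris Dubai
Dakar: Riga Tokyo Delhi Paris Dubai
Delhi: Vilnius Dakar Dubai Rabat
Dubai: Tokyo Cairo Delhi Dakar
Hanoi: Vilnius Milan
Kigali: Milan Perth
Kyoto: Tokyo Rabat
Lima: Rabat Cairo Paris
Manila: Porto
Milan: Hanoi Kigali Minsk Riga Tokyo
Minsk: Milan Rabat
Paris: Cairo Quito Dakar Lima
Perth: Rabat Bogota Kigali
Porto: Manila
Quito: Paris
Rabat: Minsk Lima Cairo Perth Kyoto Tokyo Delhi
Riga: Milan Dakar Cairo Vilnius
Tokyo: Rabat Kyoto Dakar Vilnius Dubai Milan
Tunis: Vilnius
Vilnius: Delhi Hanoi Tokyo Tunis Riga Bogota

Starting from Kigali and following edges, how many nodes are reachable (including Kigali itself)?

19

BFS from Kigali visits: Kigali, Milan, Perth, Hanoi, Minsk, Riga, Tokyo, Rabat, Bogota, Vilnius, Dakar, Cairo, Kyoto, Dubai, Lima, Delhi, Tunis, Paris, Quito
Reachable nodes: 19 of 21 total.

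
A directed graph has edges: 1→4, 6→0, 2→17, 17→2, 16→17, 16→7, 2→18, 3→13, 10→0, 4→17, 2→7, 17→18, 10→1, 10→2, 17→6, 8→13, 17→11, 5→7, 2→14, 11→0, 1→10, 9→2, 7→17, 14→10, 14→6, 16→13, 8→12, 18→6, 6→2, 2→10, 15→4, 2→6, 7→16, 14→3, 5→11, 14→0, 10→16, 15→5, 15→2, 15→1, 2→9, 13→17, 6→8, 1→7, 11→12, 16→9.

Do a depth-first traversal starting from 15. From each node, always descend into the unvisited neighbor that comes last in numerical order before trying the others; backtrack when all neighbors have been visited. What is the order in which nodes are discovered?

15, 5, 11, 12, 0, 7, 17, 18, 6, 8, 13, 2, 14, 10, 16, 9, 1, 4, 3

Visit 15
15 → 5
5 → 11
11 → 12
11 → 0
5 → 7
7 → 17
17 → 18
18 → 6
6 → 8
8 → 13
6 → 2
2 → 14
14 → 10
10 → 16
16 → 9
10 → 1
1 → 4
14 → 3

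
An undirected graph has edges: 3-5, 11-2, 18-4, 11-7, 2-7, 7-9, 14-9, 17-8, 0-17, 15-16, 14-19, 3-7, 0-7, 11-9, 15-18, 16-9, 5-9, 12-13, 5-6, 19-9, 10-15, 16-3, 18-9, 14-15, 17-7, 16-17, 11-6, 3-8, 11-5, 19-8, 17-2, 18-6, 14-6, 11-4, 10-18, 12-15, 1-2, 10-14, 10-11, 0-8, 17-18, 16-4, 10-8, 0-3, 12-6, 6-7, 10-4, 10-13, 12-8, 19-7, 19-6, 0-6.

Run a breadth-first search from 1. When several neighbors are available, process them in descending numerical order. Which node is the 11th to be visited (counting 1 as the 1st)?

9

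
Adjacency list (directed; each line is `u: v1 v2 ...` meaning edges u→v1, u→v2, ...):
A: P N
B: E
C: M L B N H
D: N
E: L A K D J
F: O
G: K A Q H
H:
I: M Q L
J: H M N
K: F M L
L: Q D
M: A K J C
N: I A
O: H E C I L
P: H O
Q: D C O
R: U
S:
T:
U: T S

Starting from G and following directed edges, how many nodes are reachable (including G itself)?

BFS from G visits: G, K, A, Q, H, F, M, L, P, N, D, C, O, J, I, B, E
Reachable nodes: 17 of 21 total.

17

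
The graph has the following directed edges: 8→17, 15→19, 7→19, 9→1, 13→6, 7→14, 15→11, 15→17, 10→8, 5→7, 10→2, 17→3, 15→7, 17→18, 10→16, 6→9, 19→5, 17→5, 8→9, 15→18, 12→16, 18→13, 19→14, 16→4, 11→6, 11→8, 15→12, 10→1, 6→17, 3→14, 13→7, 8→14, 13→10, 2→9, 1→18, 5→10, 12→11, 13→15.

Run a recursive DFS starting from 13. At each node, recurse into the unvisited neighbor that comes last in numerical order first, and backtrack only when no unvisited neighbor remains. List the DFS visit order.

13 15 19 14 5 10 16 4 8 17 18 3 9 1 2 7 12 11 6

Visit 13
13 → 15
15 → 19
19 → 14
19 → 5
5 → 10
10 → 16
16 → 4
10 → 8
8 → 17
17 → 18
17 → 3
8 → 9
9 → 1
10 → 2
5 → 7
15 → 12
12 → 11
11 → 6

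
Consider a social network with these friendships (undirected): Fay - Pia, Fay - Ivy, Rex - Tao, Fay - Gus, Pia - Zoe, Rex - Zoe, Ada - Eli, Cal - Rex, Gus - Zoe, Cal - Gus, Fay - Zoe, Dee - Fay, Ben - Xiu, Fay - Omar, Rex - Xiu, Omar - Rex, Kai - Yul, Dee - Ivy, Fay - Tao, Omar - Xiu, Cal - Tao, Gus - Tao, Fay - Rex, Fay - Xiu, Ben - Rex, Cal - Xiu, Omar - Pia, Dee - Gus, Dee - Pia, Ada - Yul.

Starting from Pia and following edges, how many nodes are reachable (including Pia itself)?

12

BFS from Pia visits: Pia, Zoe, Omar, Fay, Dee, Rex, Gus, Xiu, Tao, Ivy, Cal, Ben
Reachable nodes: 12 of 16 total.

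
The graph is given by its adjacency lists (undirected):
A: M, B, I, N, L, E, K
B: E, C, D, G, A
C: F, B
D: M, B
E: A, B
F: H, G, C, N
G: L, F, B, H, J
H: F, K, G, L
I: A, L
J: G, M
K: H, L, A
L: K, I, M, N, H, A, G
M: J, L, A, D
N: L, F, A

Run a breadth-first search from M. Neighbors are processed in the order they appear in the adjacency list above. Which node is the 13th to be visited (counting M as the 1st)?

F

Visit M; enqueue J, L, A, D → queue [J, L, A, D]
Visit J; enqueue G → queue [L, A, D, G]
Visit L; enqueue K, I, N, H → queue [A, D, G, K, I, N, H]
Visit A; enqueue B, E → queue [D, G, K, I, N, H, B, E]
Visit D → queue [G, K, I, N, H, B, E]
Visit G; enqueue F → queue [K, I, N, H, B, E, F]
Visit K → queue [I, N, H, B, E, F]
Visit I → queue [N, H, B, E, F]
Visit N → queue [H, B, E, F]
Visit H → queue [B, E, F]
Visit B; enqueue C → queue [E, F, C]
Visit E → queue [F, C]
Visit F → queue [C]
Visit C → queue []

Visit order: M, J, L, A, D, G, K, I, N, H, B, E, F, C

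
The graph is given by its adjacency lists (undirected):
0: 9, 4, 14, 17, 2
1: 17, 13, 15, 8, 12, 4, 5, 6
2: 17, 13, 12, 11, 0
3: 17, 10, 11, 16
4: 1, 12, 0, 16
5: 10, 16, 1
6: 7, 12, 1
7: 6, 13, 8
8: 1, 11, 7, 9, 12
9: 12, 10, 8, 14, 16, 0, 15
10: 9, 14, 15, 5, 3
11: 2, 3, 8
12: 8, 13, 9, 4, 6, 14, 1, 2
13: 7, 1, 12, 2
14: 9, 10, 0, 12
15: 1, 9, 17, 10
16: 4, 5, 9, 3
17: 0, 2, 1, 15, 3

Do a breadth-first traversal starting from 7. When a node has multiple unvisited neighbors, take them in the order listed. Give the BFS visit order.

Visit 7; enqueue 6, 13, 8 → queue [6, 13, 8]
Visit 6; enqueue 12, 1 → queue [13, 8, 12, 1]
Visit 13; enqueue 2 → queue [8, 12, 1, 2]
Visit 8; enqueue 11, 9 → queue [12, 1, 2, 11, 9]
Visit 12; enqueue 4, 14 → queue [1, 2, 11, 9, 4, 14]
Visit 1; enqueue 17, 15, 5 → queue [2, 11, 9, 4, 14, 17, 15, 5]
Visit 2; enqueue 0 → queue [11, 9, 4, 14, 17, 15, 5, 0]
Visit 11; enqueue 3 → queue [9, 4, 14, 17, 15, 5, 0, 3]
Visit 9; enqueue 10, 16 → queue [4, 14, 17, 15, 5, 0, 3, 10, 16]
Visit 4 → queue [14, 17, 15, 5, 0, 3, 10, 16]
Visit 14 → queue [17, 15, 5, 0, 3, 10, 16]
Visit 17 → queue [15, 5, 0, 3, 10, 16]
Visit 15 → queue [5, 0, 3, 10, 16]
Visit 5 → queue [0, 3, 10, 16]
Visit 0 → queue [3, 10, 16]
Visit 3 → queue [10, 16]
Visit 10 → queue [16]
Visit 16 → queue []

7 → 6 → 13 → 8 → 12 → 1 → 2 → 11 → 9 → 4 → 14 → 17 → 15 → 5 → 0 → 3 → 10 → 16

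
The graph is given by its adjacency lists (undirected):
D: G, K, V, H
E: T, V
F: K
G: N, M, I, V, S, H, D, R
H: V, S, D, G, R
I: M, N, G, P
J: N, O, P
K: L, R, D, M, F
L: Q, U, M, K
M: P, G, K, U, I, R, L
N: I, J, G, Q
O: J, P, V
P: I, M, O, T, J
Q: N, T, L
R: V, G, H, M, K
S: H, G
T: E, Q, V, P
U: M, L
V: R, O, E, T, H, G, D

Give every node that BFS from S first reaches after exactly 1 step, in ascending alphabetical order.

G, H

Level 0: S
Level 1: G, H
Level 2: D, I, M, N, R, V
Level 3: E, J, K, L, O, P, Q, T, U
Level 4: F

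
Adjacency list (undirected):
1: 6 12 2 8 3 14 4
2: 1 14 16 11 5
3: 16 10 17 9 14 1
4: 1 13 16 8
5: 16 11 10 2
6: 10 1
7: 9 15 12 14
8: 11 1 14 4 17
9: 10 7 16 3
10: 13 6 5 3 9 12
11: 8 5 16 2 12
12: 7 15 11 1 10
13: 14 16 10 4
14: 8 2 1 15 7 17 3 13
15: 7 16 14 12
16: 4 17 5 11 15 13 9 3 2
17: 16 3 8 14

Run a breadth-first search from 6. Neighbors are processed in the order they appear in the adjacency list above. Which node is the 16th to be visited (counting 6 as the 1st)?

7

Visit 6; enqueue 10, 1 → queue [10, 1]
Visit 10; enqueue 13, 5, 3, 9, 12 → queue [1, 13, 5, 3, 9, 12]
Visit 1; enqueue 2, 8, 14, 4 → queue [13, 5, 3, 9, 12, 2, 8, 14, 4]
Visit 13; enqueue 16 → queue [5, 3, 9, 12, 2, 8, 14, 4, 16]
Visit 5; enqueue 11 → queue [3, 9, 12, 2, 8, 14, 4, 16, 11]
Visit 3; enqueue 17 → queue [9, 12, 2, 8, 14, 4, 16, 11, 17]
Visit 9; enqueue 7 → queue [12, 2, 8, 14, 4, 16, 11, 17, 7]
Visit 12; enqueue 15 → queue [2, 8, 14, 4, 16, 11, 17, 7, 15]
Visit 2 → queue [8, 14, 4, 16, 11, 17, 7, 15]
Visit 8 → queue [14, 4, 16, 11, 17, 7, 15]
Visit 14 → queue [4, 16, 11, 17, 7, 15]
Visit 4 → queue [16, 11, 17, 7, 15]
Visit 16 → queue [11, 17, 7, 15]
Visit 11 → queue [17, 7, 15]
Visit 17 → queue [7, 15]
Visit 7 → queue [15]
Visit 15 → queue []

Visit order: 6, 10, 1, 13, 5, 3, 9, 12, 2, 8, 14, 4, 16, 11, 17, 7, 15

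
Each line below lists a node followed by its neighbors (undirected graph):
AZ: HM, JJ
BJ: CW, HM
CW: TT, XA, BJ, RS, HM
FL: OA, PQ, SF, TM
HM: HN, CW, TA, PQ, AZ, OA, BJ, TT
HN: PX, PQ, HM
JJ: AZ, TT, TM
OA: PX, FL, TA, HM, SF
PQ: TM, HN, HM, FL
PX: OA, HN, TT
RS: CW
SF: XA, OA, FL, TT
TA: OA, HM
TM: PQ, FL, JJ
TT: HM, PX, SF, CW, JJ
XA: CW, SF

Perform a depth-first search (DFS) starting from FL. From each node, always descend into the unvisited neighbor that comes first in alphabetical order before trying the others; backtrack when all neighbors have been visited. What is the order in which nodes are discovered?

Visit FL
FL → OA
OA → HM
HM → AZ
AZ → JJ
JJ → TM
TM → PQ
PQ → HN
HN → PX
PX → TT
TT → CW
CW → BJ
CW → RS
CW → XA
XA → SF
HM → TA

FL -> OA -> HM -> AZ -> JJ -> TM -> PQ -> HN -> PX -> TT -> CW -> BJ -> RS -> XA -> SF -> TA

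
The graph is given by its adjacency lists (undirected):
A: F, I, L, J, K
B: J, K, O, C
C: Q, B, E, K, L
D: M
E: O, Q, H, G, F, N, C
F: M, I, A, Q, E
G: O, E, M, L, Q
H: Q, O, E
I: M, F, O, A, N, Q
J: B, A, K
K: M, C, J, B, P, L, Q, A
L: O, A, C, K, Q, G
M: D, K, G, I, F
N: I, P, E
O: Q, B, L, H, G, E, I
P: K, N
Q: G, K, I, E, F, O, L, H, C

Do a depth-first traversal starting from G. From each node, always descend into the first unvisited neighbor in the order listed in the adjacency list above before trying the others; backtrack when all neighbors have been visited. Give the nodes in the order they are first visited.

G, O, Q, K, M, D, I, F, A, L, C, B, J, E, H, N, P

Visit G
G → O
O → Q
Q → K
K → M
M → D
M → I
I → F
F → A
A → L
L → C
C → B
B → J
C → E
E → H
E → N
N → P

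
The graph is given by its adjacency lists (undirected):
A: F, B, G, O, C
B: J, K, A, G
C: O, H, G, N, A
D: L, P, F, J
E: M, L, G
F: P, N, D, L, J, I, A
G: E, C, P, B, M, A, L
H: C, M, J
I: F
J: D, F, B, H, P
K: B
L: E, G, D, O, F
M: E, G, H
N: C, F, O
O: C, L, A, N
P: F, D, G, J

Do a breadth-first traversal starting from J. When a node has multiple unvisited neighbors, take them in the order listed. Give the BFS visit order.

Visit J; enqueue D, F, B, H, P → queue [D, F, B, H, P]
Visit D; enqueue L → queue [F, B, H, P, L]
Visit F; enqueue N, I, A → queue [B, H, P, L, N, I, A]
Visit B; enqueue K, G → queue [H, P, L, N, I, A, K, G]
Visit H; enqueue C, M → queue [P, L, N, I, A, K, G, C, M]
Visit P → queue [L, N, I, A, K, G, C, M]
Visit L; enqueue E, O → queue [N, I, A, K, G, C, M, E, O]
Visit N → queue [I, A, K, G, C, M, E, O]
Visit I → queue [A, K, G, C, M, E, O]
Visit A → queue [K, G, C, M, E, O]
Visit K → queue [G, C, M, E, O]
Visit G → queue [C, M, E, O]
Visit C → queue [M, E, O]
Visit M → queue [E, O]
Visit E → queue [O]
Visit O → queue []

J → D → F → B → H → P → L → N → I → A → K → G → C → M → E → O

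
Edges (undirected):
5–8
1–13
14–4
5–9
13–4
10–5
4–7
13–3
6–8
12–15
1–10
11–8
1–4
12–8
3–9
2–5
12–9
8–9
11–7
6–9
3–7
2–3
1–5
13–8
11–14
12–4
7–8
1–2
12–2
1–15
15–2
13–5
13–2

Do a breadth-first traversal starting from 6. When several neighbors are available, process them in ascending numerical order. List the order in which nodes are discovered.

6, 8, 9, 5, 7, 11, 12, 13, 3, 1, 2, 10, 4, 14, 15

Visit 6; enqueue 8, 9 → queue [8, 9]
Visit 8; enqueue 5, 7, 11, 12, 13 → queue [9, 5, 7, 11, 12, 13]
Visit 9; enqueue 3 → queue [5, 7, 11, 12, 13, 3]
Visit 5; enqueue 1, 2, 10 → queue [7, 11, 12, 13, 3, 1, 2, 10]
Visit 7; enqueue 4 → queue [11, 12, 13, 3, 1, 2, 10, 4]
Visit 11; enqueue 14 → queue [12, 13, 3, 1, 2, 10, 4, 14]
Visit 12; enqueue 15 → queue [13, 3, 1, 2, 10, 4, 14, 15]
Visit 13 → queue [3, 1, 2, 10, 4, 14, 15]
Visit 3 → queue [1, 2, 10, 4, 14, 15]
Visit 1 → queue [2, 10, 4, 14, 15]
Visit 2 → queue [10, 4, 14, 15]
Visit 10 → queue [4, 14, 15]
Visit 4 → queue [14, 15]
Visit 14 → queue [15]
Visit 15 → queue []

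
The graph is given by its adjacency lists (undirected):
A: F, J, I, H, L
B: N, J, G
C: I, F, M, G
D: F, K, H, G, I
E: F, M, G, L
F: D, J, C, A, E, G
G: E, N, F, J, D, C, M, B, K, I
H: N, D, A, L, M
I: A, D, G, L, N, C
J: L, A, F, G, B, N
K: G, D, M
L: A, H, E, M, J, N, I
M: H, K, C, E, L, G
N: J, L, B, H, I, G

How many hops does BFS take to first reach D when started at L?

Level 0: L
Level 1: A, E, H, I, J, M, N
Level 2: B, C, D, F, G, K
D first appears at level 2.

2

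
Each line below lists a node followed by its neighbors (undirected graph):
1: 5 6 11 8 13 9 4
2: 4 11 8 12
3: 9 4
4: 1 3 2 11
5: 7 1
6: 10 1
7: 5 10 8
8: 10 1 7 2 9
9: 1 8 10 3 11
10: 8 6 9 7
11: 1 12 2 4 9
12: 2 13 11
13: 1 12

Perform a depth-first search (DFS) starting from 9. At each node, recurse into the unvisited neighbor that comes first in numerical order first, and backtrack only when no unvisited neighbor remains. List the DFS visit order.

9, 1, 4, 2, 8, 7, 5, 10, 6, 11, 12, 13, 3

Visit 9
9 → 1
1 → 4
4 → 2
2 → 8
8 → 7
7 → 5
7 → 10
10 → 6
2 → 11
11 → 12
12 → 13
4 → 3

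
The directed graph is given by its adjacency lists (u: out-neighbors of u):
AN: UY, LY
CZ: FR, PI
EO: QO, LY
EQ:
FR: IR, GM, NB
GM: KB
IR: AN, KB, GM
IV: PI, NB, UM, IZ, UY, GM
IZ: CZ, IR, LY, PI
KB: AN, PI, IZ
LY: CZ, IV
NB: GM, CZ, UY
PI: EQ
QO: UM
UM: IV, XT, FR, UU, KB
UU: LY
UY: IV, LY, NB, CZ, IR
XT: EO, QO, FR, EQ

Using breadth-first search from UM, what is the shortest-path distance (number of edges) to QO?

Level 0: UM
Level 1: FR, IV, KB, UU, XT
Level 2: AN, EO, EQ, GM, IR, IZ, LY, NB, PI, QO, UY
Level 3: CZ
QO first appears at level 2.

2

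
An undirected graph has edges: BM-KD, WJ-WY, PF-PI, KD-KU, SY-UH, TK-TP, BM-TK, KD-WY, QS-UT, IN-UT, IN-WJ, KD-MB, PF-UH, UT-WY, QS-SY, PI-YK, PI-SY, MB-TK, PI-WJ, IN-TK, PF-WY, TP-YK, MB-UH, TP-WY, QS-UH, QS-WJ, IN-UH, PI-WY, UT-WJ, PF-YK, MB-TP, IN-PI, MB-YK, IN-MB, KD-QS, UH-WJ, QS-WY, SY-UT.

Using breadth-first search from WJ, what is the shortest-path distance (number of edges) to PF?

Level 0: WJ
Level 1: IN, PI, QS, UH, UT, WY
Level 2: KD, MB, PF, SY, TK, TP, YK
Level 3: BM, KU
PF first appears at level 2.

2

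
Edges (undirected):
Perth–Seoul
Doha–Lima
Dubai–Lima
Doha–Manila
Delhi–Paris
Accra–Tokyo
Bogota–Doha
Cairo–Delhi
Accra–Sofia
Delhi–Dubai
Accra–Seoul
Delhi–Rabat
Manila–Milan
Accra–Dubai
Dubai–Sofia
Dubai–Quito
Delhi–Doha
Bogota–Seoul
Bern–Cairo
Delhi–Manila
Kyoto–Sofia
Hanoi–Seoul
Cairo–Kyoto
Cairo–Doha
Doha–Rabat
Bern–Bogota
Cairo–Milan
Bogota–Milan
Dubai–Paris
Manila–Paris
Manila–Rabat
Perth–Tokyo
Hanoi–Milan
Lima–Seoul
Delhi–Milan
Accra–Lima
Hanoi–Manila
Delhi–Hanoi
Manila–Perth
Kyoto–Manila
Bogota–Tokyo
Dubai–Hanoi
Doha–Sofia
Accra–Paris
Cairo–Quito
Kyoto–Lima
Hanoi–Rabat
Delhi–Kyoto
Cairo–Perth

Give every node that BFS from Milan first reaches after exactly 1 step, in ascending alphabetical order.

Bogota, Cairo, Delhi, Hanoi, Manila

Level 0: Milan
Level 1: Bogota, Cairo, Delhi, Hanoi, Manila
Level 2: Bern, Doha, Dubai, Kyoto, Paris, Perth, Quito, Rabat, Seoul, Tokyo
Level 3: Accra, Lima, Sofia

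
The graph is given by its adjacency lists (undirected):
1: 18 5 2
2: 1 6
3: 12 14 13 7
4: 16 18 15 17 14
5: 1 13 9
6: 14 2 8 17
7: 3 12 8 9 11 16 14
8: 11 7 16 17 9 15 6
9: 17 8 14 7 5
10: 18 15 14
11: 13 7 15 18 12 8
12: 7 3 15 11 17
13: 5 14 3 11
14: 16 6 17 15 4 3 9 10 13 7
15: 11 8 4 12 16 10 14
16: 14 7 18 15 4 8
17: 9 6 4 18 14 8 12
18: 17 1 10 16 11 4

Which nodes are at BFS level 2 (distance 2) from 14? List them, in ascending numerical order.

Level 0: 14
Level 1: 3, 4, 6, 7, 9, 10, 13, 15, 16, 17
Level 2: 2, 5, 8, 11, 12, 18
Level 3: 1

2, 5, 8, 11, 12, 18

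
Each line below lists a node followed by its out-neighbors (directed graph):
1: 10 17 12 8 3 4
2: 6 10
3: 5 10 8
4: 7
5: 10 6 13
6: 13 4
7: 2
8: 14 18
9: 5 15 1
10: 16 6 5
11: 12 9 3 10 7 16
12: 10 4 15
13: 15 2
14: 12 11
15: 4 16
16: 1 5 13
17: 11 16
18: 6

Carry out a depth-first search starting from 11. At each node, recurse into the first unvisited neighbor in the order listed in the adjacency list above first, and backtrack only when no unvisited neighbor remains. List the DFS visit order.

Visit 11
11 → 12
12 → 10
10 → 16
16 → 1
1 → 17
1 → 8
8 → 14
8 → 18
18 → 6
6 → 13
13 → 15
15 → 4
4 → 7
7 → 2
1 → 3
3 → 5
11 → 9

11 → 12 → 10 → 16 → 1 → 17 → 8 → 14 → 18 → 6 → 13 → 15 → 4 → 7 → 2 → 3 → 5 → 9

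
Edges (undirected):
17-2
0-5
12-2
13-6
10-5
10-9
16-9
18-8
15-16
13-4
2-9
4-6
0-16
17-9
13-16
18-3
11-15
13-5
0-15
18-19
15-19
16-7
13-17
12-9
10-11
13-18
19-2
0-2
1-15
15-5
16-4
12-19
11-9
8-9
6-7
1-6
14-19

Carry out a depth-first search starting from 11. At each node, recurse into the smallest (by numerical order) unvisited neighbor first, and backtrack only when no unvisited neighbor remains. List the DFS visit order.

11 9 2 0 5 10 13 4 6 1 15 16 7 19 12 14 18 3 8 17

Visit 11
11 → 9
9 → 2
2 → 0
0 → 5
5 → 10
5 → 13
13 → 4
4 → 6
6 → 1
1 → 15
15 → 16
16 → 7
15 → 19
19 → 12
19 → 14
19 → 18
18 → 3
18 → 8
13 → 17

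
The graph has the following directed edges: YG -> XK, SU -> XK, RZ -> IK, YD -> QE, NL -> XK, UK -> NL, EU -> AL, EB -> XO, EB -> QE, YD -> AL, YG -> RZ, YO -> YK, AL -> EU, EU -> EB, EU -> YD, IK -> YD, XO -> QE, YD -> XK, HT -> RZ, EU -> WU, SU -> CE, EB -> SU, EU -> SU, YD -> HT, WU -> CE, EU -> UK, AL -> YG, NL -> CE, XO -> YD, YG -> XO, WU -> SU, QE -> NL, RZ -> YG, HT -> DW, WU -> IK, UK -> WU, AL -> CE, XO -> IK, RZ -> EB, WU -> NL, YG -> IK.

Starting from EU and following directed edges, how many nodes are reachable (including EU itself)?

BFS from EU visits: EU, AL, EB, SU, UK, WU, YD, CE, YG, QE, XO, XK, NL, IK, HT, RZ, DW
Reachable nodes: 17 of 19 total.

17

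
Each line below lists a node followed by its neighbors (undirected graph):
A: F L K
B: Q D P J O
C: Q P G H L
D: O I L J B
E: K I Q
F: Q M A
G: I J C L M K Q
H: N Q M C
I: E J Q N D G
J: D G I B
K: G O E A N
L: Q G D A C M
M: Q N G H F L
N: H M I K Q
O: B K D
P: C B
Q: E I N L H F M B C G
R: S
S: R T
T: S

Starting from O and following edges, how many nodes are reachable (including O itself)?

BFS from O visits: O, B, K, D, Q, P, J, G, E, A, N, I, L, H, F, M, C
Reachable nodes: 17 of 20 total.

17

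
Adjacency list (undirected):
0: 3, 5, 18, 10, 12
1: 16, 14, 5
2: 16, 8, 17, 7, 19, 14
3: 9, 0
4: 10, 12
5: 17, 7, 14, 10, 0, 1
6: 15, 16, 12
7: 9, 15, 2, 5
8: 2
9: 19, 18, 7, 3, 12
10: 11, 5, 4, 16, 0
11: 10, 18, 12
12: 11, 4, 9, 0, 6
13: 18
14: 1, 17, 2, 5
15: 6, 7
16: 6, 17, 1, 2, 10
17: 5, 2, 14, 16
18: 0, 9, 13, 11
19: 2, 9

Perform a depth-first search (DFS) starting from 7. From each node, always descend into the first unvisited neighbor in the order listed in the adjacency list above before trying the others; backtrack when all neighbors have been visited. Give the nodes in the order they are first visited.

Visit 7
7 → 9
9 → 19
19 → 2
2 → 16
16 → 6
6 → 15
6 → 12
12 → 11
11 → 10
10 → 5
5 → 17
17 → 14
14 → 1
5 → 0
0 → 3
0 → 18
18 → 13
10 → 4
2 → 8

7 9 19 2 16 6 15 12 11 10 5 17 14 1 0 3 18 13 4 8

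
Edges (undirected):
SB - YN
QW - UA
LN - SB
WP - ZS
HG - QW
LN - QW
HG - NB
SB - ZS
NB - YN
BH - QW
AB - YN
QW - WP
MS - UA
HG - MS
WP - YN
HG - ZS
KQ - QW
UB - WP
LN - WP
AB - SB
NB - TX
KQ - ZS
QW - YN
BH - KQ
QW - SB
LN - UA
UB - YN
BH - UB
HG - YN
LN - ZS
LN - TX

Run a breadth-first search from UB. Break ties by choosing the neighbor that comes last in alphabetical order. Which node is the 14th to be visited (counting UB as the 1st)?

Visit UB; enqueue YN, WP, BH → queue [YN, WP, BH]
Visit YN; enqueue SB, QW, NB, HG, AB → queue [WP, BH, SB, QW, NB, HG, AB]
Visit WP; enqueue ZS, LN → queue [BH, SB, QW, NB, HG, AB, ZS, LN]
Visit BH; enqueue KQ → queue [SB, QW, NB, HG, AB, ZS, LN, KQ]
Visit SB → queue [QW, NB, HG, AB, ZS, LN, KQ]
Visit QW; enqueue UA → queue [NB, HG, AB, ZS, LN, KQ, UA]
Visit NB; enqueue TX → queue [HG, AB, ZS, LN, KQ, UA, TX]
Visit HG; enqueue MS → queue [AB, ZS, LN, KQ, UA, TX, MS]
Visit AB → queue [ZS, LN, KQ, UA, TX, MS]
Visit ZS → queue [LN, KQ, UA, TX, MS]
Visit LN → queue [KQ, UA, TX, MS]
Visit KQ → queue [UA, TX, MS]
Visit UA → queue [TX, MS]
Visit TX → queue [MS]
Visit MS → queue []

Visit order: UB, YN, WP, BH, SB, QW, NB, HG, AB, ZS, LN, KQ, UA, TX, MS

TX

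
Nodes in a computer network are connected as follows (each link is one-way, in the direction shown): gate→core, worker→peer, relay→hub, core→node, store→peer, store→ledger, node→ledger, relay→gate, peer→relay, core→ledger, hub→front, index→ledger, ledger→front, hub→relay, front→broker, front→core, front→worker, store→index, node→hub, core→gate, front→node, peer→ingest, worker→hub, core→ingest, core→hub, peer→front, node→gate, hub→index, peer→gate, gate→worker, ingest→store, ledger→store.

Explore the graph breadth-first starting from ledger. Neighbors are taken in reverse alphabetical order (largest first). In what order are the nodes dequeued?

ledger, store, front, peer, index, worker, node, core, broker, relay, ingest, gate, hub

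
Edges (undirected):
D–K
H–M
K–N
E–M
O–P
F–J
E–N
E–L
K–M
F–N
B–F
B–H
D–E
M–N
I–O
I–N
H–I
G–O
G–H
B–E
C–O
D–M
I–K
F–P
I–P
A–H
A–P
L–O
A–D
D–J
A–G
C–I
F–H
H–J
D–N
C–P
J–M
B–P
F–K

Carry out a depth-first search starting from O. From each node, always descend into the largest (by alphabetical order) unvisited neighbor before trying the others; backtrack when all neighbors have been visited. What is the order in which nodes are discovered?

Visit O
O → P
P → I
I → N
N → M
M → K
K → F
F → J
J → H
H → G
G → A
A → D
D → E
E → L
E → B
I → C

O, P, I, N, M, K, F, J, H, G, A, D, E, L, B, C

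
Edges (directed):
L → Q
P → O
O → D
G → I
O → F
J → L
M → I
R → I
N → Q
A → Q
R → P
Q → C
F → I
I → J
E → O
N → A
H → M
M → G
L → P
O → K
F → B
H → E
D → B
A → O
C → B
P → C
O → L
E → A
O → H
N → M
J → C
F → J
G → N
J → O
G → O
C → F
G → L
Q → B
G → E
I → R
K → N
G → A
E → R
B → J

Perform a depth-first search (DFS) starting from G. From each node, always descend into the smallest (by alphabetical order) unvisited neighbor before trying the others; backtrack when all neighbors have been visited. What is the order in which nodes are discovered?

Visit G
G → A
A → O
O → D
D → B
B → J
J → C
C → F
F → I
I → R
R → P
J → L
L → Q
O → H
H → E
H → M
O → K
K → N

G A O D B J C F I R P L Q H E M K N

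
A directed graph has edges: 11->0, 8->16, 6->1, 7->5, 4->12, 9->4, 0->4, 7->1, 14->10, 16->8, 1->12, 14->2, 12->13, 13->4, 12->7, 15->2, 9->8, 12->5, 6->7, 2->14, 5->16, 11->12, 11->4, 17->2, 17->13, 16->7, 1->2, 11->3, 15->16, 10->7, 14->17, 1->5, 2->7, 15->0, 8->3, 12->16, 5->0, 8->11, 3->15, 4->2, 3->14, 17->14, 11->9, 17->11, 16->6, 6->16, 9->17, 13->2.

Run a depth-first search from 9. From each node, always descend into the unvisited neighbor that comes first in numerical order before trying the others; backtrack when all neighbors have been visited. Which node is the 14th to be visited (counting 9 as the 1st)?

Visit 9
9 → 4
4 → 2
2 → 7
7 → 1
1 → 5
5 → 0
5 → 16
16 → 6
16 → 8
8 → 3
3 → 14
14 → 10
14 → 17
17 → 11
11 → 12
12 → 13
3 → 15

Visit order: 9, 4, 2, 7, 1, 5, 0, 16, 6, 8, 3, 14, 10, 17, 11, 12, 13, 15

17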